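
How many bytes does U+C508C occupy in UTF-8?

4

U+C508C = 0xC508C. UTF-8 uses 1 byte below 0x80, 2 below 0x800, 3 below 0x10000, 4 up to 0x10FFFF. 0xC508C is in U+10000–U+10FFFF → 4 bytes.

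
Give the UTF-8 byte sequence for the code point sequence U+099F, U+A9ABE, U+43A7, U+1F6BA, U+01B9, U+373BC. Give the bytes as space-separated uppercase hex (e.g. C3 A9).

E0 A6 9F F2 A9 AA BE E4 8E A7 F0 9F 9A BA C6 B9 F0 B7 8E BC

U+099F: 3-byte form → E0 A6 9F.
U+A9ABE: 4-byte form → F2 A9 AA BE.
U+43A7: 3-byte form → E4 8E A7.
U+1F6BA: 4-byte form → F0 9F 9A BA.
U+01B9: 2-byte form → C6 B9.
U+373BC: 4-byte form → F0 B7 8E BC.
Concatenated (20 bytes): E0 A6 9F F2 A9 AA BE E4 8E A7 F0 9F 9A BA C6 B9 F0 B7 8E BC.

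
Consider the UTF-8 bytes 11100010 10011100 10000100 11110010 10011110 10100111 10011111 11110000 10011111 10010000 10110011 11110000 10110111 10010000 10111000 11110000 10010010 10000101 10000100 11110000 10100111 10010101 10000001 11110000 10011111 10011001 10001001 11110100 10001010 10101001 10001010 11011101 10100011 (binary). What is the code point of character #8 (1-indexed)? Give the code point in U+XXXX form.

U+10AA4A

Offset 0: leading byte 0xE2 = 11100010 → 3-byte char #1 = E2 9C 84.
Offset 3: leading byte 0xF2 = 11110010 → 4-byte char #2 = F2 9E A7 9F.
Offset 7: leading byte 0xF0 = 11110000 → 4-byte char #3 = F0 9F 90 B3.
Offset 11: leading byte 0xF0 = 11110000 → 4-byte char #4 = F0 B7 90 B8.
Offset 15: leading byte 0xF0 = 11110000 → 4-byte char #5 = F0 92 85 84.
Offset 19: leading byte 0xF0 = 11110000 → 4-byte char #6 = F0 A7 95 81.
Offset 23: leading byte 0xF0 = 11110000 → 4-byte char #7 = F0 9F 99 89.
Offset 27: leading byte 0xF4 = 11110100 → 4-byte char #8 = F4 8A A9 8A.
Leading byte 0xF4 = 11110100 matches 11110xxx → 4-byte sequence.
Byte 1: 0xF4 = 11110100, payload 100 (3 bits).
Byte 2: 0x8A = 10001010 (10xxxxxx ✓), payload 001010.
Byte 3: 0xA9 = 10101001 (10xxxxxx ✓), payload 101001.
Byte 4: 0x8A = 10001010 (10xxxxxx ✓), payload 001010.
Concatenate: 100001010101001001010 = 0x10AA4A (21 bits → U+10AA4A).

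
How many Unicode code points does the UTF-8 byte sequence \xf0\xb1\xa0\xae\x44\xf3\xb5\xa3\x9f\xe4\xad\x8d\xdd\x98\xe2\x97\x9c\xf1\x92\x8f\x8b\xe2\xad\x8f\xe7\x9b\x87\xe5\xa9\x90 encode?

Byte at offset 0: 0xF0 = 11110000 → 4-byte char (#1). Advance 4.
Byte at offset 4: 0x44 = 01000100 → 1-byte char (#2). Advance 1.
Byte at offset 5: 0xF3 = 11110011 → 4-byte char (#3). Advance 4.
Byte at offset 9: 0xE4 = 11100100 → 3-byte char (#4). Advance 3.
Byte at offset 12: 0xDD = 11011101 → 2-byte char (#5). Advance 2.
Byte at offset 14: 0xE2 = 11100010 → 3-byte char (#6). Advance 3.
Byte at offset 17: 0xF1 = 11110001 → 4-byte char (#7). Advance 4.
Byte at offset 21: 0xE2 = 11100010 → 3-byte char (#8). Advance 3.
Byte at offset 24: 0xE7 = 11100111 → 3-byte char (#9). Advance 3.
Byte at offset 27: 0xE5 = 11100101 → 3-byte char (#10). Advance 3.
Reached end at offset 30 after 10 code points.

10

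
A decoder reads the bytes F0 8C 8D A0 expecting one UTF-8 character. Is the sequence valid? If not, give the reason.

Leading byte 0xF0 = 11110000 → 4-byte form.
Continuation bytes all match 10xxxxxx. Payload decodes to 0xC360.
But 0xC360 < 0x10000, the minimum for a 4-byte sequence — this is an overlong encoding.

invalid (overlong encoding)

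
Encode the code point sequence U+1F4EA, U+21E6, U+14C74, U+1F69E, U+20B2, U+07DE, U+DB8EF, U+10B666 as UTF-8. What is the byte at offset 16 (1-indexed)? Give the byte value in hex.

0xE2

1-indexed offset 16 is 0-indexed offset 15.
U+1F4EA → 4-byte form F0 9F 93 AA at offsets 0–3.
U+21E6 → 3-byte form E2 87 A6 at offsets 4–6.
U+14C74 → 4-byte form F0 94 B1 B4 at offsets 7–10.
U+1F69E → 4-byte form F0 9F 9A 9E at offsets 11–14.
U+20B2 → 3-byte form E2 82 B2 at offsets 15–17.
Offset 15 falls in char 5's range; it's byte 1 of E2 82 B2 = 0xE2.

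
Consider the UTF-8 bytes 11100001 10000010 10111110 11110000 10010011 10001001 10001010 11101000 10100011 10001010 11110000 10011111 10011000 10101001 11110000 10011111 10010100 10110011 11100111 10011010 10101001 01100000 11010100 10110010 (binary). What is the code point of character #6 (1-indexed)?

U+76A9

Offset 0: leading byte 0xE1 = 11100001 → 3-byte char #1 = E1 82 BE.
Offset 3: leading byte 0xF0 = 11110000 → 4-byte char #2 = F0 93 89 8A.
Offset 7: leading byte 0xE8 = 11101000 → 3-byte char #3 = E8 A3 8A.
Offset 10: leading byte 0xF0 = 11110000 → 4-byte char #4 = F0 9F 98 A9.
Offset 14: leading byte 0xF0 = 11110000 → 4-byte char #5 = F0 9F 94 B3.
Offset 18: leading byte 0xE7 = 11100111 → 3-byte char #6 = E7 9A A9.
Leading byte 0xE7 = 11100111 matches 1110xxxx → 3-byte sequence.
Byte 1: 0xE7 = 11100111, payload 0111 (4 bits).
Byte 2: 0x9A = 10011010 (10xxxxxx ✓), payload 011010.
Byte 3: 0xA9 = 10101001 (10xxxxxx ✓), payload 101001.
Concatenate: 0111011010101001 = 0x76A9 (16 bits → U+76A9).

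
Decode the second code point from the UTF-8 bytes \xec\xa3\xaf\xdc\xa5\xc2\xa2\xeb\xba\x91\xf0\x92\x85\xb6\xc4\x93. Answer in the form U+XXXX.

U+0725

Offset 0: leading byte 0xEC = 11101100 → 3-byte char #1 = EC A3 AF.
Offset 3: leading byte 0xDC = 11011100 → 2-byte char #2 = DC A5.
Leading byte 0xDC = 11011100 matches 110xxxxx → 2-byte sequence.
Byte 1: 0xDC = 11011100, payload 11100 (5 bits).
Byte 2: 0xA5 = 10100101 (10xxxxxx ✓), payload 100101.
Concatenate: 11100100101 = 0x725 (11 bits → U+0725).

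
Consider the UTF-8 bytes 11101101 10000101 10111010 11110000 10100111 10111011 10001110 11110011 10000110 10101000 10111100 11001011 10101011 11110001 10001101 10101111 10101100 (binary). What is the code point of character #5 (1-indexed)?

Offset 0: leading byte 0xED = 11101101 → 3-byte char #1 = ED 85 BA.
Offset 3: leading byte 0xF0 = 11110000 → 4-byte char #2 = F0 A7 BB 8E.
Offset 7: leading byte 0xF3 = 11110011 → 4-byte char #3 = F3 86 A8 BC.
Offset 11: leading byte 0xCB = 11001011 → 2-byte char #4 = CB AB.
Offset 13: leading byte 0xF1 = 11110001 → 4-byte char #5 = F1 8D AF AC.
Leading byte 0xF1 = 11110001 matches 11110xxx → 4-byte sequence.
Byte 1: 0xF1 = 11110001, payload 001 (3 bits).
Byte 2: 0x8D = 10001101 (10xxxxxx ✓), payload 001101.
Byte 3: 0xAF = 10101111 (10xxxxxx ✓), payload 101111.
Byte 4: 0xAC = 10101100 (10xxxxxx ✓), payload 101100.
Concatenate: 001001101101111101100 = 0x4DBEC (21 bits → U+4DBEC).

U+4DBEC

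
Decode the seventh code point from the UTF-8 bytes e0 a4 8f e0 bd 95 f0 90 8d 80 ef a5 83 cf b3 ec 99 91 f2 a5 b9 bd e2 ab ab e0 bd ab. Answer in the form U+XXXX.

Offset 0: leading byte 0xE0 = 11100000 → 3-byte char #1 = E0 A4 8F.
Offset 3: leading byte 0xE0 = 11100000 → 3-byte char #2 = E0 BD 95.
Offset 6: leading byte 0xF0 = 11110000 → 4-byte char #3 = F0 90 8D 80.
Offset 10: leading byte 0xEF = 11101111 → 3-byte char #4 = EF A5 83.
Offset 13: leading byte 0xCF = 11001111 → 2-byte char #5 = CF B3.
Offset 15: leading byte 0xEC = 11101100 → 3-byte char #6 = EC 99 91.
Offset 18: leading byte 0xF2 = 11110010 → 4-byte char #7 = F2 A5 B9 BD.
Leading byte 0xF2 = 11110010 matches 11110xxx → 4-byte sequence.
Byte 1: 0xF2 = 11110010, payload 010 (3 bits).
Byte 2: 0xA5 = 10100101 (10xxxxxx ✓), payload 100101.
Byte 3: 0xB9 = 10111001 (10xxxxxx ✓), payload 111001.
Byte 4: 0xBD = 10111101 (10xxxxxx ✓), payload 111101.
Concatenate: 010100101111001111101 = 0xA5E7D (21 bits → U+A5E7D).

U+A5E7D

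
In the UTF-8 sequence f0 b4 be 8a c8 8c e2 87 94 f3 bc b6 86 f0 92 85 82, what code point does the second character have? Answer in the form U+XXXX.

Offset 0: leading byte 0xF0 = 11110000 → 4-byte char #1 = F0 B4 BE 8A.
Offset 4: leading byte 0xC8 = 11001000 → 2-byte char #2 = C8 8C.
Leading byte 0xC8 = 11001000 matches 110xxxxx → 2-byte sequence.
Byte 1: 0xC8 = 11001000, payload 01000 (5 bits).
Byte 2: 0x8C = 10001100 (10xxxxxx ✓), payload 001100.
Concatenate: 01000001100 = 0x20C (11 bits → U+020C).

U+020C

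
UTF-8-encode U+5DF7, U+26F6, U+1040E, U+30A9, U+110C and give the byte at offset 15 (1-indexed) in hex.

0x84

1-indexed offset 15 is 0-indexed offset 14.
U+5DF7 → 3-byte form E5 B7 B7 at offsets 0–2.
U+26F6 → 3-byte form E2 9B B6 at offsets 3–5.
U+1040E → 4-byte form F0 90 90 8E at offsets 6–9.
U+30A9 → 3-byte form E3 82 A9 at offsets 10–12.
U+110C → 3-byte form E1 84 8C at offsets 13–15.
Offset 14 falls in char 5's range; it's byte 2 of E1 84 8C = 0x84.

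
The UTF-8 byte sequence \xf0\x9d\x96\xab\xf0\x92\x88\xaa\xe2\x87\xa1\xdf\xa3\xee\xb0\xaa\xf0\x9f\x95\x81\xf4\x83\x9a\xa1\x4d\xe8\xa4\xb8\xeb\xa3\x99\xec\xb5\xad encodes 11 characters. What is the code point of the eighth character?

Offset 0: leading byte 0xF0 = 11110000 → 4-byte char #1 = F0 9D 96 AB.
Offset 4: leading byte 0xF0 = 11110000 → 4-byte char #2 = F0 92 88 AA.
Offset 8: leading byte 0xE2 = 11100010 → 3-byte char #3 = E2 87 A1.
Offset 11: leading byte 0xDF = 11011111 → 2-byte char #4 = DF A3.
Offset 13: leading byte 0xEE = 11101110 → 3-byte char #5 = EE B0 AA.
Offset 16: leading byte 0xF0 = 11110000 → 4-byte char #6 = F0 9F 95 81.
Offset 20: leading byte 0xF4 = 11110100 → 4-byte char #7 = F4 83 9A A1.
Offset 24: leading byte 0x4D = 01001101 → 1-byte char #8 = 4D.
Leading byte 0x4D = 01001101 matches 0xxxxxxx → 1-byte sequence.
Byte 1: 0x4D = 01001101, payload 1001101 (7 bits).
Concatenate: 1001101 = 0x4D (7 bits → U+004D).

U+004D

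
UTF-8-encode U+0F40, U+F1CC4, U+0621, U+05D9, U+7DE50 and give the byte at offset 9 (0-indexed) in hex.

0xD7

U+0F40 → 3-byte form E0 BD 80 at offsets 0–2.
U+F1CC4 → 4-byte form F3 B1 B3 84 at offsets 3–6.
U+0621 → 2-byte form D8 A1 at offsets 7–8.
U+05D9 → 2-byte form D7 99 at offsets 9–10.
Offset 9 falls in char 4's range; it's byte 1 of D7 99 = 0xD7.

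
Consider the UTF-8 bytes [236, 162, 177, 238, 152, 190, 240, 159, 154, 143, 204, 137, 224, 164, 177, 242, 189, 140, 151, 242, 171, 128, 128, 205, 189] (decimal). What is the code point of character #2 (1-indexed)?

Offset 0: leading byte 0xEC = 11101100 → 3-byte char #1 = EC A2 B1.
Offset 3: leading byte 0xEE = 11101110 → 3-byte char #2 = EE 98 BE.
Leading byte 0xEE = 11101110 matches 1110xxxx → 3-byte sequence.
Byte 1: 0xEE = 11101110, payload 1110 (4 bits).
Byte 2: 0x98 = 10011000 (10xxxxxx ✓), payload 011000.
Byte 3: 0xBE = 10111110 (10xxxxxx ✓), payload 111110.
Concatenate: 1110011000111110 = 0xE63E (16 bits → U+E63E).

U+E63E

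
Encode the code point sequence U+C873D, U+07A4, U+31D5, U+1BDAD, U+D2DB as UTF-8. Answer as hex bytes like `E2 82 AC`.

F3 88 9C BD DE A4 E3 87 95 F0 9B B6 AD ED 8B 9B

U+C873D: 4-byte form → F3 88 9C BD.
U+07A4: 2-byte form → DE A4.
U+31D5: 3-byte form → E3 87 95.
U+1BDAD: 4-byte form → F0 9B B6 AD.
U+D2DB: 3-byte form → ED 8B 9B.
Concatenated (16 bytes): F3 88 9C BD DE A4 E3 87 95 F0 9B B6 AD ED 8B 9B.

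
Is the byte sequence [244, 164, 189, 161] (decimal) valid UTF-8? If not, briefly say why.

Leading byte 0xF4 = 11110100 → 4-byte form.
Payload = 0x124F61, which exceeds U+10FFFF, the maximum Unicode code point. (Leading bytes F5–FF, or F4 followed by ≥ 0x90, are invalid.)

invalid (encodes a value above U+10FFFF)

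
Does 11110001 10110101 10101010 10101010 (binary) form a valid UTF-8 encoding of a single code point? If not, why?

valid

Leading byte 0xF1 = 11110001 → 4-byte form.
Continuation bytes 0xB5=10110101, 0xAA=10101010, 0xAA=10101010 all match 10xxxxxx.
Decoded value 0x75AAA is ≥ 0x10000 (shortest form) and not a surrogate.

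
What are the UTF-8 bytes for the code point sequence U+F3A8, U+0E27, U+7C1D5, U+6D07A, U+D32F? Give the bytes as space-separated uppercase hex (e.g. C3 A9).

EF 8E A8 E0 B8 A7 F1 BC 87 95 F1 AD 81 BA ED 8C AF

U+F3A8: 3-byte form → EF 8E A8.
U+0E27: 3-byte form → E0 B8 A7.
U+7C1D5: 4-byte form → F1 BC 87 95.
U+6D07A: 4-byte form → F1 AD 81 BA.
U+D32F: 3-byte form → ED 8C AF.
Concatenated (17 bytes): EF 8E A8 E0 B8 A7 F1 BC 87 95 F1 AD 81 BA ED 8C AF.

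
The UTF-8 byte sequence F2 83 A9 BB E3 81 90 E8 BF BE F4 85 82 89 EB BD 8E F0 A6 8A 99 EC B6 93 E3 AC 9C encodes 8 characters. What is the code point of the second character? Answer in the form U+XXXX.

U+3050

Offset 0: leading byte 0xF2 = 11110010 → 4-byte char #1 = F2 83 A9 BB.
Offset 4: leading byte 0xE3 = 11100011 → 3-byte char #2 = E3 81 90.
Leading byte 0xE3 = 11100011 matches 1110xxxx → 3-byte sequence.
Byte 1: 0xE3 = 11100011, payload 0011 (4 bits).
Byte 2: 0x81 = 10000001 (10xxxxxx ✓), payload 000001.
Byte 3: 0x90 = 10010000 (10xxxxxx ✓), payload 010000.
Concatenate: 0011000001010000 = 0x3050 (16 bits → U+3050).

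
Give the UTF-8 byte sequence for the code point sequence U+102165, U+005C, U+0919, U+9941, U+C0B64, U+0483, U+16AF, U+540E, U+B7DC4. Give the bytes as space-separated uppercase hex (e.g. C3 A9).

F4 82 85 A5 5C E0 A4 99 E9 A5 81 F3 80 AD A4 D2 83 E1 9A AF E5 90 8E F2 B7 B7 84

U+102165: 4-byte form → F4 82 85 A5.
U+005C: 1-byte form → 5C.
U+0919: 3-byte form → E0 A4 99.
U+9941: 3-byte form → E9 A5 81.
U+C0B64: 4-byte form → F3 80 AD A4.
U+0483: 2-byte form → D2 83.
U+16AF: 3-byte form → E1 9A AF.
U+540E: 3-byte form → E5 90 8E.
U+B7DC4: 4-byte form → F2 B7 B7 84.
Concatenated (27 bytes): F4 82 85 A5 5C E0 A4 99 E9 A5 81 F3 80 AD A4 D2 83 E1 9A AF E5 90 8E F2 B7 B7 84.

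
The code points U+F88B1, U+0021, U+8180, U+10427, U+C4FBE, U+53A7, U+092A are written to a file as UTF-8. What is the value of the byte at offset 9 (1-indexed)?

0xF0

1-indexed offset 9 is 0-indexed offset 8.
U+F88B1 → 4-byte form F3 B8 A2 B1 at offsets 0–3.
U+0021 → 1-byte form 21 at offsets 4–4.
U+8180 → 3-byte form E8 86 80 at offsets 5–7.
U+10427 → 4-byte form F0 90 90 A7 at offsets 8–11.
Offset 8 falls in char 4's range; it's byte 1 of F0 90 90 A7 = 0xF0.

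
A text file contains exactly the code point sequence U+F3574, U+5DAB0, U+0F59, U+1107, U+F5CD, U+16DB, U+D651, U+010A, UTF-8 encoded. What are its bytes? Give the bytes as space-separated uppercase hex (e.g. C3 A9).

U+F3574: 4-byte form → F3 B3 95 B4.
U+5DAB0: 4-byte form → F1 9D AA B0.
U+0F59: 3-byte form → E0 BD 99.
U+1107: 3-byte form → E1 84 87.
U+F5CD: 3-byte form → EF 97 8D.
U+16DB: 3-byte form → E1 9B 9B.
U+D651: 3-byte form → ED 99 91.
U+010A: 2-byte form → C4 8A.
Concatenated (25 bytes): F3 B3 95 B4 F1 9D AA B0 E0 BD 99 E1 84 87 EF 97 8D E1 9B 9B ED 99 91 C4 8A.

F3 B3 95 B4 F1 9D AA B0 E0 BD 99 E1 84 87 EF 97 8D E1 9B 9B ED 99 91 C4 8A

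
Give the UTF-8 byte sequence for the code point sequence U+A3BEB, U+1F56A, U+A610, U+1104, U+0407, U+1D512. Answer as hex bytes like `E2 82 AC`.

F2 A3 AF AB F0 9F 95 AA EA 98 90 E1 84 84 D0 87 F0 9D 94 92

U+A3BEB: 4-byte form → F2 A3 AF AB.
U+1F56A: 4-byte form → F0 9F 95 AA.
U+A610: 3-byte form → EA 98 90.
U+1104: 3-byte form → E1 84 84.
U+0407: 2-byte form → D0 87.
U+1D512: 4-byte form → F0 9D 94 92.
Concatenated (20 bytes): F2 A3 AF AB F0 9F 95 AA EA 98 90 E1 84 84 D0 87 F0 9D 94 92.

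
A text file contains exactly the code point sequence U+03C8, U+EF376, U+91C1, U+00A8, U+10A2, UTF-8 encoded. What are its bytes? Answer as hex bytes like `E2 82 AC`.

CF 88 F3 AF 8D B6 E9 87 81 C2 A8 E1 82 A2

U+03C8: 2-byte form → CF 88.
U+EF376: 4-byte form → F3 AF 8D B6.
U+91C1: 3-byte form → E9 87 81.
U+00A8: 2-byte form → C2 A8.
U+10A2: 3-byte form → E1 82 A2.
Concatenated (14 bytes): CF 88 F3 AF 8D B6 E9 87 81 C2 A8 E1 82 A2.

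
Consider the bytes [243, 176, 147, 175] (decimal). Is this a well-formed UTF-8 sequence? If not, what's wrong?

valid

Leading byte 0xF3 = 11110011 → 4-byte form.
Continuation bytes 0xB0=10110000, 0x93=10010011, 0xAF=10101111 all match 10xxxxxx.
Decoded value 0xF04EF is ≥ 0x10000 (shortest form) and not a surrogate.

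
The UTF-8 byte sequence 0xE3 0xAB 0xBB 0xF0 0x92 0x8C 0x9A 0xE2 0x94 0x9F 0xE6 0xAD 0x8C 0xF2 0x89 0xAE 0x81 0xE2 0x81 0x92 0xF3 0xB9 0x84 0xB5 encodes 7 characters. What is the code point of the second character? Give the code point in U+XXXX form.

Offset 0: leading byte 0xE3 = 11100011 → 3-byte char #1 = E3 AB BB.
Offset 3: leading byte 0xF0 = 11110000 → 4-byte char #2 = F0 92 8C 9A.
Leading byte 0xF0 = 11110000 matches 11110xxx → 4-byte sequence.
Byte 1: 0xF0 = 11110000, payload 000 (3 bits).
Byte 2: 0x92 = 10010010 (10xxxxxx ✓), payload 010010.
Byte 3: 0x8C = 10001100 (10xxxxxx ✓), payload 001100.
Byte 4: 0x9A = 10011010 (10xxxxxx ✓), payload 011010.
Concatenate: 000010010001100011010 = 0x1231A (21 bits → U+1231A).

U+1231A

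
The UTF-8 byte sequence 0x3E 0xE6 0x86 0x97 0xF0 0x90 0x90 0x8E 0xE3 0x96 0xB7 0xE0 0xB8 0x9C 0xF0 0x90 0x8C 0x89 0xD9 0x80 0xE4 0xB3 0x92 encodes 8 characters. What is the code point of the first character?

Offset 0: leading byte 0x3E = 00111110 → 1-byte char #1 = 3E.
Leading byte 0x3E = 00111110 matches 0xxxxxxx → 1-byte sequence.
Byte 1: 0x3E = 00111110, payload 0111110 (7 bits).
Concatenate: 0111110 = 0x3E (7 bits → U+003E).

U+003E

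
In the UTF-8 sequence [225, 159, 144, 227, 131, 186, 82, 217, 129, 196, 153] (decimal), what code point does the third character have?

Offset 0: leading byte 0xE1 = 11100001 → 3-byte char #1 = E1 9F 90.
Offset 3: leading byte 0xE3 = 11100011 → 3-byte char #2 = E3 83 BA.
Offset 6: leading byte 0x52 = 01010010 → 1-byte char #3 = 52.
Leading byte 0x52 = 01010010 matches 0xxxxxxx → 1-byte sequence.
Byte 1: 0x52 = 01010010, payload 1010010 (7 bits).
Concatenate: 1010010 = 0x52 (7 bits → U+0052).

U+0052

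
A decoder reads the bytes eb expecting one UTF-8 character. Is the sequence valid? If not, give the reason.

invalid (sequence truncated)

Leading byte 0xEB = 11101011 → 3-byte form, but only 1 byte is present.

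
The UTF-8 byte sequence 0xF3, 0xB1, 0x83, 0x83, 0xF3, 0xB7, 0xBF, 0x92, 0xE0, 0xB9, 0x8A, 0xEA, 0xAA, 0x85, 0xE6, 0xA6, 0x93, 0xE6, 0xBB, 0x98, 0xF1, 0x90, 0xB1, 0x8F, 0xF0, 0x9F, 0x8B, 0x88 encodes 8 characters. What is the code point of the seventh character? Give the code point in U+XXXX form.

U+50C4F

Offset 0: leading byte 0xF3 = 11110011 → 4-byte char #1 = F3 B1 83 83.
Offset 4: leading byte 0xF3 = 11110011 → 4-byte char #2 = F3 B7 BF 92.
Offset 8: leading byte 0xE0 = 11100000 → 3-byte char #3 = E0 B9 8A.
Offset 11: leading byte 0xEA = 11101010 → 3-byte char #4 = EA AA 85.
Offset 14: leading byte 0xE6 = 11100110 → 3-byte char #5 = E6 A6 93.
Offset 17: leading byte 0xE6 = 11100110 → 3-byte char #6 = E6 BB 98.
Offset 20: leading byte 0xF1 = 11110001 → 4-byte char #7 = F1 90 B1 8F.
Leading byte 0xF1 = 11110001 matches 11110xxx → 4-byte sequence.
Byte 1: 0xF1 = 11110001, payload 001 (3 bits).
Byte 2: 0x90 = 10010000 (10xxxxxx ✓), payload 010000.
Byte 3: 0xB1 = 10110001 (10xxxxxx ✓), payload 110001.
Byte 4: 0x8F = 10001111 (10xxxxxx ✓), payload 001111.
Concatenate: 001010000110001001111 = 0x50C4F (21 bits → U+50C4F).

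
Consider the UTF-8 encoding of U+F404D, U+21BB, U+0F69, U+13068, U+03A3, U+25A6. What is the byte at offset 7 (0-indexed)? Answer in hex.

U+F404D → 4-byte form F3 B4 81 8D at offsets 0–3.
U+21BB → 3-byte form E2 86 BB at offsets 4–6.
U+0F69 → 3-byte form E0 BD A9 at offsets 7–9.
Offset 7 falls in char 3's range; it's byte 1 of E0 BD A9 = 0xE0.

0xE0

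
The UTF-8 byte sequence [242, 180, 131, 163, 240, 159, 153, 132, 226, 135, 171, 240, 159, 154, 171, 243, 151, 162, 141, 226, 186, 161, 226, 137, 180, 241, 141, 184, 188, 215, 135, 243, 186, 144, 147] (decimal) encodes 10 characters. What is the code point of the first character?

Offset 0: leading byte 0xF2 = 11110010 → 4-byte char #1 = F2 B4 83 A3.
Leading byte 0xF2 = 11110010 matches 11110xxx → 4-byte sequence.
Byte 1: 0xF2 = 11110010, payload 010 (3 bits).
Byte 2: 0xB4 = 10110100 (10xxxxxx ✓), payload 110100.
Byte 3: 0x83 = 10000011 (10xxxxxx ✓), payload 000011.
Byte 4: 0xA3 = 10100011 (10xxxxxx ✓), payload 100011.
Concatenate: 010110100000011100011 = 0xB40E3 (21 bits → U+B40E3).

U+B40E3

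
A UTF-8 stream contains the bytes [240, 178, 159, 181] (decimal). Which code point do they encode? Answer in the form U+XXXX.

Leading byte 0xF0 = 11110000 matches 11110xxx → 4-byte sequence.
Byte 1: 0xF0 = 11110000, payload 000 (3 bits).
Byte 2: 0xB2 = 10110010 (10xxxxxx ✓), payload 110010.
Byte 3: 0x9F = 10011111 (10xxxxxx ✓), payload 011111.
Byte 4: 0xB5 = 10110101 (10xxxxxx ✓), payload 110101.
Concatenate: 000110010011111110101 = 0x327F5 (21 bits → U+327F5).

U+327F5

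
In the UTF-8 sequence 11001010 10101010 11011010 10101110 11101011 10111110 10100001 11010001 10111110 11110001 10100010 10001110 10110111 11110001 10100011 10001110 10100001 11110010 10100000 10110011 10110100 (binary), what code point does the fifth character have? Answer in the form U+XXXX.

Offset 0: leading byte 0xCA = 11001010 → 2-byte char #1 = CA AA.
Offset 2: leading byte 0xDA = 11011010 → 2-byte char #2 = DA AE.
Offset 4: leading byte 0xEB = 11101011 → 3-byte char #3 = EB BE A1.
Offset 7: leading byte 0xD1 = 11010001 → 2-byte char #4 = D1 BE.
Offset 9: leading byte 0xF1 = 11110001 → 4-byte char #5 = F1 A2 8E B7.
Leading byte 0xF1 = 11110001 matches 11110xxx → 4-byte sequence.
Byte 1: 0xF1 = 11110001, payload 001 (3 bits).
Byte 2: 0xA2 = 10100010 (10xxxxxx ✓), payload 100010.
Byte 3: 0x8E = 10001110 (10xxxxxx ✓), payload 001110.
Byte 4: 0xB7 = 10110111 (10xxxxxx ✓), payload 110111.
Concatenate: 001100010001110110111 = 0x623B7 (21 bits → U+623B7).

U+623B7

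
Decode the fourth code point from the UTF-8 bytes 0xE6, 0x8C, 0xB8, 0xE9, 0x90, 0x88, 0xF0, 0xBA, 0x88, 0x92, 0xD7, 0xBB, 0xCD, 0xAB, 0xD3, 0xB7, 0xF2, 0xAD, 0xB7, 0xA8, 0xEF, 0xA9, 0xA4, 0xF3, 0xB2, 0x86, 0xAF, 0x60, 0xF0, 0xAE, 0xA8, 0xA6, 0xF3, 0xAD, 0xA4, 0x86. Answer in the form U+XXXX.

U+05FB

Offset 0: leading byte 0xE6 = 11100110 → 3-byte char #1 = E6 8C B8.
Offset 3: leading byte 0xE9 = 11101001 → 3-byte char #2 = E9 90 88.
Offset 6: leading byte 0xF0 = 11110000 → 4-byte char #3 = F0 BA 88 92.
Offset 10: leading byte 0xD7 = 11010111 → 2-byte char #4 = D7 BB.
Leading byte 0xD7 = 11010111 matches 110xxxxx → 2-byte sequence.
Byte 1: 0xD7 = 11010111, payload 10111 (5 bits).
Byte 2: 0xBB = 10111011 (10xxxxxx ✓), payload 111011.
Concatenate: 10111111011 = 0x5FB (11 bits → U+05FB).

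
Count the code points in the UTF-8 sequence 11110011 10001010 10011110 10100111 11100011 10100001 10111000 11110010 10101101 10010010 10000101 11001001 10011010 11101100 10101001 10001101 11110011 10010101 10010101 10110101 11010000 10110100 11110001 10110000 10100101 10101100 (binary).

8

Byte at offset 0: 0xF3 = 11110011 → 4-byte char (#1). Advance 4.
Byte at offset 4: 0xE3 = 11100011 → 3-byte char (#2). Advance 3.
Byte at offset 7: 0xF2 = 11110010 → 4-byte char (#3). Advance 4.
Byte at offset 11: 0xC9 = 11001001 → 2-byte char (#4). Advance 2.
Byte at offset 13: 0xEC = 11101100 → 3-byte char (#5). Advance 3.
Byte at offset 16: 0xF3 = 11110011 → 4-byte char (#6). Advance 4.
Byte at offset 20: 0xD0 = 11010000 → 2-byte char (#7). Advance 2.
Byte at offset 22: 0xF1 = 11110001 → 4-byte char (#8). Advance 4.
Reached end at offset 26 after 8 code points.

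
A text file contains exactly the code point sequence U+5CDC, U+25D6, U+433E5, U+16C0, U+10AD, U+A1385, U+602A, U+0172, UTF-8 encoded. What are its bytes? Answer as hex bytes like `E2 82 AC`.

E5 B3 9C E2 97 96 F1 83 8F A5 E1 9B 80 E1 82 AD F2 A1 8E 85 E6 80 AA C5 B2

U+5CDC: 3-byte form → E5 B3 9C.
U+25D6: 3-byte form → E2 97 96.
U+433E5: 4-byte form → F1 83 8F A5.
U+16C0: 3-byte form → E1 9B 80.
U+10AD: 3-byte form → E1 82 AD.
U+A1385: 4-byte form → F2 A1 8E 85.
U+602A: 3-byte form → E6 80 AA.
U+0172: 2-byte form → C5 B2.
Concatenated (25 bytes): E5 B3 9C E2 97 96 F1 83 8F A5 E1 9B 80 E1 82 AD F2 A1 8E 85 E6 80 AA C5 B2.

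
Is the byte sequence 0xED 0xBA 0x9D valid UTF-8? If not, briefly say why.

Structurally a 3-byte sequence; payload = 0xDE9D.
But 0xDE9D is in U+D800–U+DFFF, the surrogate range. Surrogates are not Unicode scalar values and are forbidden in UTF-8.

invalid (encodes a surrogate (U+D800–U+DFFF))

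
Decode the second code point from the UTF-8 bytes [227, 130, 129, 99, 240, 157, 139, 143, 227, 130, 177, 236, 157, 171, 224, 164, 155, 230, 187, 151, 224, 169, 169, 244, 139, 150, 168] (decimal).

Offset 0: leading byte 0xE3 = 11100011 → 3-byte char #1 = E3 82 81.
Offset 3: leading byte 0x63 = 01100011 → 1-byte char #2 = 63.
Leading byte 0x63 = 01100011 matches 0xxxxxxx → 1-byte sequence.
Byte 1: 0x63 = 01100011, payload 1100011 (7 bits).
Concatenate: 1100011 = 0x63 (7 bits → U+0063).

U+0063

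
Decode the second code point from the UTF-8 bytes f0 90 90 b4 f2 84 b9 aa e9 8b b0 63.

Offset 0: leading byte 0xF0 = 11110000 → 4-byte char #1 = F0 90 90 B4.
Offset 4: leading byte 0xF2 = 11110010 → 4-byte char #2 = F2 84 B9 AA.
Leading byte 0xF2 = 11110010 matches 11110xxx → 4-byte sequence.
Byte 1: 0xF2 = 11110010, payload 010 (3 bits).
Byte 2: 0x84 = 10000100 (10xxxxxx ✓), payload 000100.
Byte 3: 0xB9 = 10111001 (10xxxxxx ✓), payload 111001.
Byte 4: 0xAA = 10101010 (10xxxxxx ✓), payload 101010.
Concatenate: 010000100111001101010 = 0x84E6A (21 bits → U+84E6A).

U+84E6A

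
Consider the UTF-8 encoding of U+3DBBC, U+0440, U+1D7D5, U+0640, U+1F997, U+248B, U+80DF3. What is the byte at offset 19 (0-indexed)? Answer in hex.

U+3DBBC → 4-byte form F0 BD AE BC at offsets 0–3.
U+0440 → 2-byte form D1 80 at offsets 4–5.
U+1D7D5 → 4-byte form F0 9D 9F 95 at offsets 6–9.
U+0640 → 2-byte form D9 80 at offsets 10–11.
U+1F997 → 4-byte form F0 9F A6 97 at offsets 12–15.
U+248B → 3-byte form E2 92 8B at offsets 16–18.
U+80DF3 → 4-byte form F2 80 B7 B3 at offsets 19–22.
Offset 19 falls in char 7's range; it's byte 1 of F2 80 B7 B3 = 0xF2.

0xF2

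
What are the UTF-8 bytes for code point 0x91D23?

F2 91 B4 A3

U+91D23 = 0x91D23 = 597283 decimal. In range U+10000–U+10FFFF → 4-byte form: 11110xxx 10xxxxxx 10xxxxxx 10xxxxxx.
Binary (21 bits): 010010001110100100011.
Split 3+6+6+6: 010 | 010001 | 110100 | 100011.
Byte 1: 11110010 = 0xF2.
Byte 2: 10010001 = 0x91.
Byte 3: 10110100 = 0xB4.
Byte 4: 10100011 = 0xA3.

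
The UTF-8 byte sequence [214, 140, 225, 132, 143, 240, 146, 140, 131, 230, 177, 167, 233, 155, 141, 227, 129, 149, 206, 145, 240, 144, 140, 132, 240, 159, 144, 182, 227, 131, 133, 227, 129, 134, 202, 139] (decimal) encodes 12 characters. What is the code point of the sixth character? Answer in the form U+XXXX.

U+3055

Offset 0: leading byte 0xD6 = 11010110 → 2-byte char #1 = D6 8C.
Offset 2: leading byte 0xE1 = 11100001 → 3-byte char #2 = E1 84 8F.
Offset 5: leading byte 0xF0 = 11110000 → 4-byte char #3 = F0 92 8C 83.
Offset 9: leading byte 0xE6 = 11100110 → 3-byte char #4 = E6 B1 A7.
Offset 12: leading byte 0xE9 = 11101001 → 3-byte char #5 = E9 9B 8D.
Offset 15: leading byte 0xE3 = 11100011 → 3-byte char #6 = E3 81 95.
Leading byte 0xE3 = 11100011 matches 1110xxxx → 3-byte sequence.
Byte 1: 0xE3 = 11100011, payload 0011 (4 bits).
Byte 2: 0x81 = 10000001 (10xxxxxx ✓), payload 000001.
Byte 3: 0x95 = 10010101 (10xxxxxx ✓), payload 010101.
Concatenate: 0011000001010101 = 0x3055 (16 bits → U+3055).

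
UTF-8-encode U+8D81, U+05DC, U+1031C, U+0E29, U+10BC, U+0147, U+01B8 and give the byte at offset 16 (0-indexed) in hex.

0x87

U+8D81 → 3-byte form E8 B6 81 at offsets 0–2.
U+05DC → 2-byte form D7 9C at offsets 3–4.
U+1031C → 4-byte form F0 90 8C 9C at offsets 5–8.
U+0E29 → 3-byte form E0 B8 A9 at offsets 9–11.
U+10BC → 3-byte form E1 82 BC at offsets 12–14.
U+0147 → 2-byte form C5 87 at offsets 15–16.
Offset 16 falls in char 6's range; it's byte 2 of C5 87 = 0x87.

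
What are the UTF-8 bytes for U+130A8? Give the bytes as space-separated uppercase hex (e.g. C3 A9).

F0 93 82 A8

U+130A8 = 0x130A8 = 77992 decimal. In range U+10000–U+10FFFF → 4-byte form: 11110xxx 10xxxxxx 10xxxxxx 10xxxxxx.
Binary (21 bits): 000010011000010101000.
Split 3+6+6+6: 000 | 010011 | 000010 | 101000.
Byte 1: 11110000 = 0xF0.
Byte 2: 10010011 = 0x93.
Byte 3: 10000010 = 0x82.
Byte 4: 10101000 = 0xA8.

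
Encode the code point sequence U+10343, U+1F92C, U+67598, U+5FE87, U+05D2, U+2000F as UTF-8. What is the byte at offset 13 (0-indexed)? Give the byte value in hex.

0x9F

U+10343 → 4-byte form F0 90 8D 83 at offsets 0–3.
U+1F92C → 4-byte form F0 9F A4 AC at offsets 4–7.
U+67598 → 4-byte form F1 A7 96 98 at offsets 8–11.
U+5FE87 → 4-byte form F1 9F BA 87 at offsets 12–15.
Offset 13 falls in char 4's range; it's byte 2 of F1 9F BA 87 = 0x9F.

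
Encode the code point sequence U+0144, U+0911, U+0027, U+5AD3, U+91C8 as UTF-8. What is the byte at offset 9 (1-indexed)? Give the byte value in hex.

0x93

1-indexed offset 9 is 0-indexed offset 8.
U+0144 → 2-byte form C5 84 at offsets 0–1.
U+0911 → 3-byte form E0 A4 91 at offsets 2–4.
U+0027 → 1-byte form 27 at offsets 5–5.
U+5AD3 → 3-byte form E5 AB 93 at offsets 6–8.
Offset 8 falls in char 4's range; it's byte 3 of E5 AB 93 = 0x93.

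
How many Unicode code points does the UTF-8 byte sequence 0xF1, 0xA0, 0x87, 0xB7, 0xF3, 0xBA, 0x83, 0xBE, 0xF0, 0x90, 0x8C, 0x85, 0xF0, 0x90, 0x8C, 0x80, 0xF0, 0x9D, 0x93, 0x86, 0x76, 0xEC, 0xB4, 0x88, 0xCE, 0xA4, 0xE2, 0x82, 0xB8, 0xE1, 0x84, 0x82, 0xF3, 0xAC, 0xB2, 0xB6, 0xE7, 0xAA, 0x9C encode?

12

Byte at offset 0: 0xF1 = 11110001 → 4-byte char (#1). Advance 4.
Byte at offset 4: 0xF3 = 11110011 → 4-byte char (#2). Advance 4.
Byte at offset 8: 0xF0 = 11110000 → 4-byte char (#3). Advance 4.
Byte at offset 12: 0xF0 = 11110000 → 4-byte char (#4). Advance 4.
Byte at offset 16: 0xF0 = 11110000 → 4-byte char (#5). Advance 4.
Byte at offset 20: 0x76 = 01110110 → 1-byte char (#6). Advance 1.
Byte at offset 21: 0xEC = 11101100 → 3-byte char (#7). Advance 3.
Byte at offset 24: 0xCE = 11001110 → 2-byte char (#8). Advance 2.
Byte at offset 26: 0xE2 = 11100010 → 3-byte char (#9). Advance 3.
Byte at offset 29: 0xE1 = 11100001 → 3-byte char (#10). Advance 3.
Byte at offset 32: 0xF3 = 11110011 → 4-byte char (#11). Advance 4.
Byte at offset 36: 0xE7 = 11100111 → 3-byte char (#12). Advance 3.
Reached end at offset 39 after 12 code points.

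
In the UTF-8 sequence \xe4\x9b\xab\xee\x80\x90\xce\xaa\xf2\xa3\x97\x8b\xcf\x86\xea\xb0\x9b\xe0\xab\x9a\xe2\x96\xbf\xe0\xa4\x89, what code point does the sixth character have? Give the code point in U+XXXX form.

U+AC1B

Offset 0: leading byte 0xE4 = 11100100 → 3-byte char #1 = E4 9B AB.
Offset 3: leading byte 0xEE = 11101110 → 3-byte char #2 = EE 80 90.
Offset 6: leading byte 0xCE = 11001110 → 2-byte char #3 = CE AA.
Offset 8: leading byte 0xF2 = 11110010 → 4-byte char #4 = F2 A3 97 8B.
Offset 12: leading byte 0xCF = 11001111 → 2-byte char #5 = CF 86.
Offset 14: leading byte 0xEA = 11101010 → 3-byte char #6 = EA B0 9B.
Leading byte 0xEA = 11101010 matches 1110xxxx → 3-byte sequence.
Byte 1: 0xEA = 11101010, payload 1010 (4 bits).
Byte 2: 0xB0 = 10110000 (10xxxxxx ✓), payload 110000.
Byte 3: 0x9B = 10011011 (10xxxxxx ✓), payload 011011.
Concatenate: 1010110000011011 = 0xAC1B (16 bits → U+AC1B).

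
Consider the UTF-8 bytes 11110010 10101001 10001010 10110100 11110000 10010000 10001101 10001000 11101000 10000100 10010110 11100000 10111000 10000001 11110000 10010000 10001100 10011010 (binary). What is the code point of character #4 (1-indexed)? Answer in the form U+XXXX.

Offset 0: leading byte 0xF2 = 11110010 → 4-byte char #1 = F2 A9 8A B4.
Offset 4: leading byte 0xF0 = 11110000 → 4-byte char #2 = F0 90 8D 88.
Offset 8: leading byte 0xE8 = 11101000 → 3-byte char #3 = E8 84 96.
Offset 11: leading byte 0xE0 = 11100000 → 3-byte char #4 = E0 B8 81.
Leading byte 0xE0 = 11100000 matches 1110xxxx → 3-byte sequence.
Byte 1: 0xE0 = 11100000, payload 0000 (4 bits).
Byte 2: 0xB8 = 10111000 (10xxxxxx ✓), payload 111000.
Byte 3: 0x81 = 10000001 (10xxxxxx ✓), payload 000001.
Concatenate: 0000111000000001 = 0xE01 (16 bits → U+0E01).

U+0E01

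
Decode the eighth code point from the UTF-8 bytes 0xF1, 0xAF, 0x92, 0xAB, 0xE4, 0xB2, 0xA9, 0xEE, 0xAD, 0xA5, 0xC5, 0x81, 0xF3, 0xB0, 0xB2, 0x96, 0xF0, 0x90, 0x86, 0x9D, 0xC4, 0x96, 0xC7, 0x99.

U+01D9

Offset 0: leading byte 0xF1 = 11110001 → 4-byte char #1 = F1 AF 92 AB.
Offset 4: leading byte 0xE4 = 11100100 → 3-byte char #2 = E4 B2 A9.
Offset 7: leading byte 0xEE = 11101110 → 3-byte char #3 = EE AD A5.
Offset 10: leading byte 0xC5 = 11000101 → 2-byte char #4 = C5 81.
Offset 12: leading byte 0xF3 = 11110011 → 4-byte char #5 = F3 B0 B2 96.
Offset 16: leading byte 0xF0 = 11110000 → 4-byte char #6 = F0 90 86 9D.
Offset 20: leading byte 0xC4 = 11000100 → 2-byte char #7 = C4 96.
Offset 22: leading byte 0xC7 = 11000111 → 2-byte char #8 = C7 99.
Leading byte 0xC7 = 11000111 matches 110xxxxx → 2-byte sequence.
Byte 1: 0xC7 = 11000111, payload 00111 (5 bits).
Byte 2: 0x99 = 10011001 (10xxxxxx ✓), payload 011001.
Concatenate: 00111011001 = 0x1D9 (11 bits → U+01D9).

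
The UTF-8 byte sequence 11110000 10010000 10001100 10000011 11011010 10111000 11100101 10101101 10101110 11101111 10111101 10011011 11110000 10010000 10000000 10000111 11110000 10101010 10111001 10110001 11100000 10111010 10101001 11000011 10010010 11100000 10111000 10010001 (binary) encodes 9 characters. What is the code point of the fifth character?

Offset 0: leading byte 0xF0 = 11110000 → 4-byte char #1 = F0 90 8C 83.
Offset 4: leading byte 0xDA = 11011010 → 2-byte char #2 = DA B8.
Offset 6: leading byte 0xE5 = 11100101 → 3-byte char #3 = E5 AD AE.
Offset 9: leading byte 0xEF = 11101111 → 3-byte char #4 = EF BD 9B.
Offset 12: leading byte 0xF0 = 11110000 → 4-byte char #5 = F0 90 80 87.
Leading byte 0xF0 = 11110000 matches 11110xxx → 4-byte sequence.
Byte 1: 0xF0 = 11110000, payload 000 (3 bits).
Byte 2: 0x90 = 10010000 (10xxxxxx ✓), payload 010000.
Byte 3: 0x80 = 10000000 (10xxxxxx ✓), payload 000000.
Byte 4: 0x87 = 10000111 (10xxxxxx ✓), payload 000111.
Concatenate: 000010000000000000111 = 0x10007 (21 bits → U+10007).

U+10007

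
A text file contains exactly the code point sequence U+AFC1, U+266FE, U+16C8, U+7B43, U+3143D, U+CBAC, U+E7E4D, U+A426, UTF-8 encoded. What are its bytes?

EA BF 81 F0 A6 9B BE E1 9B 88 E7 AD 83 F0 B1 90 BD EC AE AC F3 A7 B9 8D EA 90 A6

U+AFC1: 3-byte form → EA BF 81.
U+266FE: 4-byte form → F0 A6 9B BE.
U+16C8: 3-byte form → E1 9B 88.
U+7B43: 3-byte form → E7 AD 83.
U+3143D: 4-byte form → F0 B1 90 BD.
U+CBAC: 3-byte form → EC AE AC.
U+E7E4D: 4-byte form → F3 A7 B9 8D.
U+A426: 3-byte form → EA 90 A6.
Concatenated (27 bytes): EA BF 81 F0 A6 9B BE E1 9B 88 E7 AD 83 F0 B1 90 BD EC AE AC F3 A7 B9 8D EA 90 A6.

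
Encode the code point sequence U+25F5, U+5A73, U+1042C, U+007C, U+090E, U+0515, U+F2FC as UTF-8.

U+25F5: 3-byte form → E2 97 B5.
U+5A73: 3-byte form → E5 A9 B3.
U+1042C: 4-byte form → F0 90 90 AC.
U+007C: 1-byte form → 7C.
U+090E: 3-byte form → E0 A4 8E.
U+0515: 2-byte form → D4 95.
U+F2FC: 3-byte form → EF 8B BC.
Concatenated (19 bytes): E2 97 B5 E5 A9 B3 F0 90 90 AC 7C E0 A4 8E D4 95 EF 8B BC.

E2 97 B5 E5 A9 B3 F0 90 90 AC 7C E0 A4 8E D4 95 EF 8B BC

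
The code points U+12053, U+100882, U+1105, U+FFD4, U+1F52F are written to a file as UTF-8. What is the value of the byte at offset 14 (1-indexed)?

1-indexed offset 14 is 0-indexed offset 13.
U+12053 → 4-byte form F0 92 81 93 at offsets 0–3.
U+100882 → 4-byte form F4 80 A2 82 at offsets 4–7.
U+1105 → 3-byte form E1 84 85 at offsets 8–10.
U+FFD4 → 3-byte form EF BF 94 at offsets 11–13.
Offset 13 falls in char 4's range; it's byte 3 of EF BF 94 = 0x94.

0x94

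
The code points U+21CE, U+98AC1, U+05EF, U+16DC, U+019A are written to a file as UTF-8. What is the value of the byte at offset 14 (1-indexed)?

0x9A

1-indexed offset 14 is 0-indexed offset 13.
U+21CE → 3-byte form E2 87 8E at offsets 0–2.
U+98AC1 → 4-byte form F2 98 AB 81 at offsets 3–6.
U+05EF → 2-byte form D7 AF at offsets 7–8.
U+16DC → 3-byte form E1 9B 9C at offsets 9–11.
U+019A → 2-byte form C6 9A at offsets 12–13.
Offset 13 falls in char 5's range; it's byte 2 of C6 9A = 0x9A.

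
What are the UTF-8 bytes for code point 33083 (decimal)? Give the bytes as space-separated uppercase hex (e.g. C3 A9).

E8 84 BB

U+813B = 0x813B = 33083 decimal. In range U+0800–U+FFFF → 3-byte form: 1110xxxx 10xxxxxx 10xxxxxx.
Binary (16 bits): 1000000100111011.
Split 4+6+6: 1000 | 000100 | 111011.
Byte 1: 11101000 = 0xE8.
Byte 2: 10000100 = 0x84.
Byte 3: 10111011 = 0xBB.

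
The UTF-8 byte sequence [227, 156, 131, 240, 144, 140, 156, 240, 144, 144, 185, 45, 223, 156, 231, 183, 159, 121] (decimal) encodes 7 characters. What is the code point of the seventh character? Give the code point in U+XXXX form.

Offset 0: leading byte 0xE3 = 11100011 → 3-byte char #1 = E3 9C 83.
Offset 3: leading byte 0xF0 = 11110000 → 4-byte char #2 = F0 90 8C 9C.
Offset 7: leading byte 0xF0 = 11110000 → 4-byte char #3 = F0 90 90 B9.
Offset 11: leading byte 0x2D = 00101101 → 1-byte char #4 = 2D.
Offset 12: leading byte 0xDF = 11011111 → 2-byte char #5 = DF 9C.
Offset 14: leading byte 0xE7 = 11100111 → 3-byte char #6 = E7 B7 9F.
Offset 17: leading byte 0x79 = 01111001 → 1-byte char #7 = 79.
Leading byte 0x79 = 01111001 matches 0xxxxxxx → 1-byte sequence.
Byte 1: 0x79 = 01111001, payload 1111001 (7 bits).
Concatenate: 1111001 = 0x79 (7 bits → U+0079).

U+0079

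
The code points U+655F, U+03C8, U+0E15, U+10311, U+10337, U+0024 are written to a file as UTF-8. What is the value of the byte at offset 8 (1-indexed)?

0x95

1-indexed offset 8 is 0-indexed offset 7.
U+655F → 3-byte form E6 95 9F at offsets 0–2.
U+03C8 → 2-byte form CF 88 at offsets 3–4.
U+0E15 → 3-byte form E0 B8 95 at offsets 5–7.
Offset 7 falls in char 3's range; it's byte 3 of E0 B8 95 = 0x95.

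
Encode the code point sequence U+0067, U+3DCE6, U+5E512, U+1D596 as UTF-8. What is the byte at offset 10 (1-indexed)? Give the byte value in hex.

0xF0

1-indexed offset 10 is 0-indexed offset 9.
U+0067 → 1-byte form 67 at offsets 0–0.
U+3DCE6 → 4-byte form F0 BD B3 A6 at offsets 1–4.
U+5E512 → 4-byte form F1 9E 94 92 at offsets 5–8.
U+1D596 → 4-byte form F0 9D 96 96 at offsets 9–12.
Offset 9 falls in char 4's range; it's byte 1 of F0 9D 96 96 = 0xF0.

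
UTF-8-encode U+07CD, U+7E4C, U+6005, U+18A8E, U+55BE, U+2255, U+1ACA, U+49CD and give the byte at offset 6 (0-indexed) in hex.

U+07CD → 2-byte form DF 8D at offsets 0–1.
U+7E4C → 3-byte form E7 B9 8C at offsets 2–4.
U+6005 → 3-byte form E6 80 85 at offsets 5–7.
Offset 6 falls in char 3's range; it's byte 2 of E6 80 85 = 0x80.

0x80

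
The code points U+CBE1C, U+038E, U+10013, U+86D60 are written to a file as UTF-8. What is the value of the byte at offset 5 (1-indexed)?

0xCE

1-indexed offset 5 is 0-indexed offset 4.
U+CBE1C → 4-byte form F3 8B B8 9C at offsets 0–3.
U+038E → 2-byte form CE 8E at offsets 4–5.
Offset 4 falls in char 2's range; it's byte 1 of CE 8E = 0xCE.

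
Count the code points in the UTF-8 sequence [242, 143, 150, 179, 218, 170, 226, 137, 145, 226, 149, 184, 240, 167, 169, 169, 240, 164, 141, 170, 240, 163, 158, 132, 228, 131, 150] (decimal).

Byte at offset 0: 0xF2 = 11110010 → 4-byte char (#1). Advance 4.
Byte at offset 4: 0xDA = 11011010 → 2-byte char (#2). Advance 2.
Byte at offset 6: 0xE2 = 11100010 → 3-byte char (#3). Advance 3.
Byte at offset 9: 0xE2 = 11100010 → 3-byte char (#4). Advance 3.
Byte at offset 12: 0xF0 = 11110000 → 4-byte char (#5). Advance 4.
Byte at offset 16: 0xF0 = 11110000 → 4-byte char (#6). Advance 4.
Byte at offset 20: 0xF0 = 11110000 → 4-byte char (#7). Advance 4.
Byte at offset 24: 0xE4 = 11100100 → 3-byte char (#8). Advance 3.
Reached end at offset 27 after 8 code points.

8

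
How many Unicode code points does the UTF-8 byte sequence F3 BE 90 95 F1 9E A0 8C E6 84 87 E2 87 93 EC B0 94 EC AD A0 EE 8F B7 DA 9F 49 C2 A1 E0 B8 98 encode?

Byte at offset 0: 0xF3 = 11110011 → 4-byte char (#1). Advance 4.
Byte at offset 4: 0xF1 = 11110001 → 4-byte char (#2). Advance 4.
Byte at offset 8: 0xE6 = 11100110 → 3-byte char (#3). Advance 3.
Byte at offset 11: 0xE2 = 11100010 → 3-byte char (#4). Advance 3.
Byte at offset 14: 0xEC = 11101100 → 3-byte char (#5). Advance 3.
Byte at offset 17: 0xEC = 11101100 → 3-byte char (#6). Advance 3.
Byte at offset 20: 0xEE = 11101110 → 3-byte char (#7). Advance 3.
Byte at offset 23: 0xDA = 11011010 → 2-byte char (#8). Advance 2.
Byte at offset 25: 0x49 = 01001001 → 1-byte char (#9). Advance 1.
Byte at offset 26: 0xC2 = 11000010 → 2-byte char (#10). Advance 2.
Byte at offset 28: 0xE0 = 11100000 → 3-byte char (#11). Advance 3.
Reached end at offset 31 after 11 code points.

11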